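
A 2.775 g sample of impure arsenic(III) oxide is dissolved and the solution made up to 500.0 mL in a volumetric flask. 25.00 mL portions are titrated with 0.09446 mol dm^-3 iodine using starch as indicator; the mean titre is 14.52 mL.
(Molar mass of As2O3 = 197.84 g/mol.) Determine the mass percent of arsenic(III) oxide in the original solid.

97.78 %

As2O3 + 2 I2 + 2 H2O → As2O5 + 4 HI
n(I2) per titration = 0.01452 × 0.09446 = 1.372 × 10^-3 mol
From the 1:2 ratio, n(As2O3) in each aliquot = 1/2 × 1.372 × 10^-3 = 6.858 × 10^-4 mol
n(As2O3) in the whole flask = 6.858 × 10^-4 × 500.0/25.00 = 0.01372 mol
mass of As2O3 = 0.01372 × 197.84 = 2.713 g
% As2O3 = 2.713 / 2.775 × 100 = 97.78 %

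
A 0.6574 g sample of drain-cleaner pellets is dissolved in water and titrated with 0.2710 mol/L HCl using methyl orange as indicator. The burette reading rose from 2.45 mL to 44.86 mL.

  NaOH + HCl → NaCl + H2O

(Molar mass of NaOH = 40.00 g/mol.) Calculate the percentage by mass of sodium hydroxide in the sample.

69.93 %

n(HCl) = 0.04241 L × 0.2710 mol/L = 0.01149 mol
n(NaOH) = 0.01149 mol (1:1 ratio)
mass of NaOH = 0.01149 × 40.00 g/mol = 0.4597 g
% NaOH = 0.4597 / 0.6574 × 100 = 69.93 %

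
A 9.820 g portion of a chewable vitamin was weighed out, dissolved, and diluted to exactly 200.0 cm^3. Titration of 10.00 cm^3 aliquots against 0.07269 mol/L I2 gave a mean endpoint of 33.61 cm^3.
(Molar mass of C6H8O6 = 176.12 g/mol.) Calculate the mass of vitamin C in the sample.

8.606 g

C6H8O6 + I2 → C6H6O6 + 2 HI
n(I2) per titration = 0.03361 × 0.07269 = 2.443 × 10^-3 mol
n(C6H8O6) in each aliquot = 2.443 × 10^-3 mol (1:1 ratio)
n(C6H8O6) in the whole flask = 2.443 × 10^-3 × 200.0/10.00 = 0.04886 mol
mass of C6H8O6 = 0.04886 × 176.12 = 8.606 g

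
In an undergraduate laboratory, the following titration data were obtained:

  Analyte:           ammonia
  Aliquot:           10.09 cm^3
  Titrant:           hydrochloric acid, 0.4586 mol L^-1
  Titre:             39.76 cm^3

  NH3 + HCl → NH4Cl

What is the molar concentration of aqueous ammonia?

n(HCl) = 0.03976 L × 0.4586 mol/L = 0.01823 mol
n(NH3) = 0.01823 mol (1:1 mole ratio)
[NH3] = 0.01823 mol / 0.01009 L = 1.807 mol/L

1.807 mol/L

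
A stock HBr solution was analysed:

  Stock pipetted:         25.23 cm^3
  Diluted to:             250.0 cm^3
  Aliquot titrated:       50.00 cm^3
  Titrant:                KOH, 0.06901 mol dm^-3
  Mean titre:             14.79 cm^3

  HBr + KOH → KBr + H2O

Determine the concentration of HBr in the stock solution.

0.2023 mol/L

n(KOH) = 0.01479 × 0.06901 = 1.021 × 10^-3 mol
n(HBr) in the aliquot = 1.021 × 10^-3 mol (1:1 ratio)
[HBr]_dilute = 1.021 × 10^-3 / 0.05000 = 0.02041 mol/L
Dilution factor = 250.0 / 25.23 = 9.909
[HBr]_stock = 0.02041 × 9.909 = 0.2023 mol/L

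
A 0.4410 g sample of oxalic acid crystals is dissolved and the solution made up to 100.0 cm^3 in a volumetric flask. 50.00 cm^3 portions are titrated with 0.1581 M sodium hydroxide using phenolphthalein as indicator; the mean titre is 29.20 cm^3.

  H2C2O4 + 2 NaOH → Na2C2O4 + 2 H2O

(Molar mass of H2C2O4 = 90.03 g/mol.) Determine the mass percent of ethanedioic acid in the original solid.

94.25 %

n(NaOH) per titration = 0.02920 × 0.1581 = 4.617 × 10^-3 mol
From the 1:2 ratio, n(H2C2O4) in each aliquot = 1/2 × 4.617 × 10^-3 = 2.308 × 10^-3 mol
n(H2C2O4) in the whole flask = 2.308 × 10^-3 × 100.0/50.00 = 4.617 × 10^-3 mol
mass of H2C2O4 = 4.617 × 10^-3 × 90.03 = 0.4156 g
% H2C2O4 = 0.4156 / 0.4410 × 100 = 94.25 %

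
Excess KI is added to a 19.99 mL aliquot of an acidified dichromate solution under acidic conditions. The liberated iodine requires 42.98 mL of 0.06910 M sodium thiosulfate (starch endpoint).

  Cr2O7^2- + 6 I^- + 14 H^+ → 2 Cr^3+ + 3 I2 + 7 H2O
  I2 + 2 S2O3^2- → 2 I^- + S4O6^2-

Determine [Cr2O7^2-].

n(S2O3^2-) = 0.04298 × 0.06910 = 2.970 × 10^-3 mol
n(I2) = n(S2O3^2-)/2 = 1.485 × 10^-3 mol
From the 1:3 ratio, n(Cr2O7^2-) in the aliquot = 1/3 × 1.485 × 10^-3 = 4.950 × 10^-4 mol
[Cr2O7^2-] = 4.950 × 10^-4 / 0.01999 = 0.02476 mol/L

0.02476 M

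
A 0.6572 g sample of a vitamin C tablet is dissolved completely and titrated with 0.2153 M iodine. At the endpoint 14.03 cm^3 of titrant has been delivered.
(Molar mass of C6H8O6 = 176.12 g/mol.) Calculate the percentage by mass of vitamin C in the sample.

C6H8O6 + I2 → C6H6O6 + 2 HI
n(I2) = 0.01403 L × 0.2153 mol/L = 3.021 × 10^-3 mol
n(C6H8O6) = 3.021 × 10^-3 mol (1:1 ratio)
mass of C6H8O6 = 3.021 × 10^-3 × 176.12 g/mol = 0.5320 g
% C6H8O6 = 0.5320 / 0.6572 × 100 = 80.95 %

80.95 %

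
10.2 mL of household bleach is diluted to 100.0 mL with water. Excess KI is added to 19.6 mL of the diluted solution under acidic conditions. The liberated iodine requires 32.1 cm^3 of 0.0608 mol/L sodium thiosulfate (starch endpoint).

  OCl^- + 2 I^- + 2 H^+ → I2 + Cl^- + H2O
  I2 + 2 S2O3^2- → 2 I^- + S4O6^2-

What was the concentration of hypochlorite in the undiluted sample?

n(S2O3^2-) = 0.0321 × 0.0608 = 1.95 × 10^-3 mol
n(I2) = n(S2O3^2-)/2 = 9.76 × 10^-4 mol
n(OCl^-) in the aliquot = 9.76 × 10^-4 mol (1:1 ratio)
[OCl^-]_dilute = 9.76 × 10^-4 / 0.0196 = 0.0498 mol/L
[OCl^-]_original = 0.0498 × 100.0/10.2 = 0.488 mol/L

0.488 mol/L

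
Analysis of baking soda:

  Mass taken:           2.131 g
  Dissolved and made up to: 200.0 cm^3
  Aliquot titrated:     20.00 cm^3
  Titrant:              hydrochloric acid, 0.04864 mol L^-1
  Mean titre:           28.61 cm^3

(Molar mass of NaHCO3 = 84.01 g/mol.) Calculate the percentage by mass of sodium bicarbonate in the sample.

54.86 %

NaHCO3 + HCl → NaCl + H2O + CO2
n(HCl) per titration = 0.02861 × 0.04864 = 1.392 × 10^-3 mol
n(NaHCO3) in each aliquot = 1.392 × 10^-3 mol (1:1 ratio)
n(NaHCO3) in the whole flask = 1.392 × 10^-3 × 200.0/20.00 = 0.01392 mol
mass of NaHCO3 = 0.01392 × 84.01 = 1.169 g
% NaHCO3 = 1.169 / 2.131 × 100 = 54.86 %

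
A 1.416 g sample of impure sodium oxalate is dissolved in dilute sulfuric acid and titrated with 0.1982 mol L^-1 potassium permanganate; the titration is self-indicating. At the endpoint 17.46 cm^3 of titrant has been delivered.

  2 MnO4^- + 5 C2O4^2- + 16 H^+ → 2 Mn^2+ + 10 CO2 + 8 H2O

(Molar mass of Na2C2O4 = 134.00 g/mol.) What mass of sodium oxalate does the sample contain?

n(KMnO4) = 0.01746 L × 0.1982 mol/L = 3.461 × 10^-3 mol
From the 5:2 ratio, n(Na2C2O4) = 5/2 × 3.461 × 10^-3 = 8.651 × 10^-3 mol
mass of Na2C2O4 = 8.651 × 10^-3 × 134.00 g/mol = 1.159 g

1.159 g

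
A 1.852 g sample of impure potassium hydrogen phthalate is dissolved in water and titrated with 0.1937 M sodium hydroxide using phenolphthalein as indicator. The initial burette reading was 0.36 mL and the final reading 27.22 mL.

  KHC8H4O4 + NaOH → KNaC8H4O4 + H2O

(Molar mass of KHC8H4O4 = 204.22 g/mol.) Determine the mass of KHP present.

n(NaOH) = 0.02686 L × 0.1937 mol/L = 5.203 × 10^-3 mol
n(KHC8H4O4) = 5.203 × 10^-3 mol (1:1 ratio)
mass of KHC8H4O4 = 5.203 × 10^-3 × 204.22 g/mol = 1.063 g

1.063 g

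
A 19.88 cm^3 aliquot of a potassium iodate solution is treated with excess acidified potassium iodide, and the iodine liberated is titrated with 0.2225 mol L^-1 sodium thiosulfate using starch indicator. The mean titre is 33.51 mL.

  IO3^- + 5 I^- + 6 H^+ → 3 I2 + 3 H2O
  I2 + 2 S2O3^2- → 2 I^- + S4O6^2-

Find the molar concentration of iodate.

n(S2O3^2-) = 0.03351 × 0.2225 = 7.456 × 10^-3 mol
n(I2) = n(S2O3^2-)/2 = 3.728 × 10^-3 mol
From the 1:3 ratio, n(IO3^-) in the aliquot = 1/3 × 3.728 × 10^-3 = 1.243 × 10^-3 mol
[IO3^-] = 1.243 × 10^-3 / 0.01988 = 0.06251 mol/L

0.06251 mol/L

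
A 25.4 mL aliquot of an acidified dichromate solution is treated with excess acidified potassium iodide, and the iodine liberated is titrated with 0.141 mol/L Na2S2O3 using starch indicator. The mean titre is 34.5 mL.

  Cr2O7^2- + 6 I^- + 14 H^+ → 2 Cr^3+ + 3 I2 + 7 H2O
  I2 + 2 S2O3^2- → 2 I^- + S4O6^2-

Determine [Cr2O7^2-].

0.0319 mol/L

n(S2O3^2-) = 0.0345 × 0.141 = 4.86 × 10^-3 mol
n(I2) = n(S2O3^2-)/2 = 2.43 × 10^-3 mol
From the 1:3 ratio, n(Cr2O7^2-) in the aliquot = 1/3 × 2.43 × 10^-3 = 8.11 × 10^-4 mol
[Cr2O7^2-] = 8.11 × 10^-4 / 0.0254 = 0.0319 mol/L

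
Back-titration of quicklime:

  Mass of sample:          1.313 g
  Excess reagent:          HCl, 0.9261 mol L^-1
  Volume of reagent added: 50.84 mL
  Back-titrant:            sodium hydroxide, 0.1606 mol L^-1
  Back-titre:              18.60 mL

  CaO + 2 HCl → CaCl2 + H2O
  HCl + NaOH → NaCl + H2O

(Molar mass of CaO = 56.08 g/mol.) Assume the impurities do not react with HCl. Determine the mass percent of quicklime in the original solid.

94.17 %

n(HCl) added = 0.05084 × 0.9261 = 0.04708 mol
n(NaOH) used in back-titration = 0.01860 × 0.1606 = 2.987 × 10^-3 mol
n(HCl) left over = 2.987 × 10^-3 mol (1:1 ratio)
n(HCl) consumed by analyte = 0.04708 − 2.987 × 10^-3 = 0.04410 mol
From the 1:2 ratio, n(CaO) = 1/2 × 0.04410 = 0.02205 mol
mass of CaO = 0.02205 × 56.08 = 1.236 g
% CaO = 1.236 / 1.313 × 100 = 94.17 %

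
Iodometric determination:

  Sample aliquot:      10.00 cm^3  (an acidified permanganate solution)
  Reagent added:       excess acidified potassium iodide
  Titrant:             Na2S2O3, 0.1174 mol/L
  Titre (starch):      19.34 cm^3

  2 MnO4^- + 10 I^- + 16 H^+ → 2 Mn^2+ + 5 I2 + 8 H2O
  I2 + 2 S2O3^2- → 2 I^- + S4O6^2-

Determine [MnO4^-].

0.04541 mol/L

n(S2O3^2-) = 0.01934 × 0.1174 = 2.271 × 10^-3 mol
n(I2) = n(S2O3^2-)/2 = 1.135 × 10^-3 mol
From the 2:5 ratio, n(MnO4^-) in the aliquot = 2/5 × 1.135 × 10^-3 = 4.541 × 10^-4 mol
[MnO4^-] = 4.541 × 10^-4 / 0.01000 = 0.04541 mol/L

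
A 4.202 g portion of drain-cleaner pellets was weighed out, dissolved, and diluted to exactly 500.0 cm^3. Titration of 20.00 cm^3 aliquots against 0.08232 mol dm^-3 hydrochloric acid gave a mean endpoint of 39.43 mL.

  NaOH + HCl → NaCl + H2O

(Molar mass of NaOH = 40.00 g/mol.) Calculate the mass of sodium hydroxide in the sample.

n(HCl) per titration = 0.03943 × 0.08232 = 3.246 × 10^-3 mol
n(NaOH) in each aliquot = 3.246 × 10^-3 mol (1:1 ratio)
n(NaOH) in the whole flask = 3.246 × 10^-3 × 500.0/20.00 = 0.08115 mol
mass of NaOH = 0.08115 × 40.00 = 3.246 g

3.246 g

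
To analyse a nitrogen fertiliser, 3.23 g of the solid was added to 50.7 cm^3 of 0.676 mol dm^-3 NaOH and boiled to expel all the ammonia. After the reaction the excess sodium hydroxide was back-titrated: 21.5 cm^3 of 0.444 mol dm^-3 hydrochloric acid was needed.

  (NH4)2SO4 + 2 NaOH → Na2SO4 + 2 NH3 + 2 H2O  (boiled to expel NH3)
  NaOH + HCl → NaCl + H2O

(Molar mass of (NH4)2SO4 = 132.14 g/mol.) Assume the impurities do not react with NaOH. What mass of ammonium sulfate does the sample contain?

1.63 g

n(NaOH) added = 0.0507 × 0.676 = 0.0343 mol
n(HCl) used in back-titration = 0.0215 × 0.444 = 9.55 × 10^-3 mol
n(NaOH) left over = 9.55 × 10^-3 mol (1:1 ratio)
n(NaOH) consumed by analyte = 0.0343 − 9.55 × 10^-3 = 0.0247 mol
From the 1:2 ratio, n((NH4)2SO4) = 1/2 × 0.0247 = 0.0124 mol
mass of (NH4)2SO4 = 0.0124 × 132.14 = 1.63 g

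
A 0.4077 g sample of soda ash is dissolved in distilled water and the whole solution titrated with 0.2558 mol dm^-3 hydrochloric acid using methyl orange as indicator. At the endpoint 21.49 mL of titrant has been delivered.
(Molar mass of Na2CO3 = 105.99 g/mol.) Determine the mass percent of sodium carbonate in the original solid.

71.45 %

Na2CO3 + 2 HCl → 2 NaCl + H2O + CO2
n(HCl) = 0.02149 L × 0.2558 mol/L = 5.497 × 10^-3 mol
From the 1:2 ratio, n(Na2CO3) = 1/2 × 5.497 × 10^-3 = 2.749 × 10^-3 mol
mass of Na2CO3 = 2.749 × 10^-3 × 105.99 g/mol = 0.2913 g
% Na2CO3 = 0.2913 / 0.4077 × 100 = 71.45 %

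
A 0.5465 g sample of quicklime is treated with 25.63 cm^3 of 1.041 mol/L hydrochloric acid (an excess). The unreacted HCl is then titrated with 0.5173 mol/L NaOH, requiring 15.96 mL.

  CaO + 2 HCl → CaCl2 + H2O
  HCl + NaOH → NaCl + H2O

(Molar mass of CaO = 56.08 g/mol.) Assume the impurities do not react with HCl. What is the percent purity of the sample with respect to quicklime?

n(HCl) added = 0.02563 × 1.041 = 0.02668 mol
n(NaOH) used in back-titration = 0.01596 × 0.5173 = 8.256 × 10^-3 mol
n(HCl) left over = 8.256 × 10^-3 mol (1:1 ratio)
n(HCl) consumed by analyte = 0.02668 − 8.256 × 10^-3 = 0.01842 mol
From the 1:2 ratio, n(CaO) = 1/2 × 0.01842 = 9.212 × 10^-3 mol
mass of CaO = 9.212 × 10^-3 × 56.08 = 0.5166 g
% CaO = 0.5166 / 0.5465 × 100 = 94.53 %

94.53 %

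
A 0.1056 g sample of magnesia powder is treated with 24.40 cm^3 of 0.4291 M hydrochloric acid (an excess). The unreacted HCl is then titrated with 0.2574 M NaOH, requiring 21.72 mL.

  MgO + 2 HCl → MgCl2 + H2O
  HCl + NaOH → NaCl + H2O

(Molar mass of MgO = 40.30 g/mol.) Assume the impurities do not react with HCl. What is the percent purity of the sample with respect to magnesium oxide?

93.10 %

n(HCl) added = 0.02440 × 0.4291 = 0.01047 mol
n(NaOH) used in back-titration = 0.02172 × 0.2574 = 5.591 × 10^-3 mol
n(HCl) left over = 5.591 × 10^-3 mol (1:1 ratio)
n(HCl) consumed by analyte = 0.01047 − 5.591 × 10^-3 = 4.879 × 10^-3 mol
From the 1:2 ratio, n(MgO) = 1/2 × 4.879 × 10^-3 = 2.440 × 10^-3 mol
mass of MgO = 2.440 × 10^-3 × 40.30 = 0.09832 g
% MgO = 0.09832 / 0.1056 × 100 = 93.10 %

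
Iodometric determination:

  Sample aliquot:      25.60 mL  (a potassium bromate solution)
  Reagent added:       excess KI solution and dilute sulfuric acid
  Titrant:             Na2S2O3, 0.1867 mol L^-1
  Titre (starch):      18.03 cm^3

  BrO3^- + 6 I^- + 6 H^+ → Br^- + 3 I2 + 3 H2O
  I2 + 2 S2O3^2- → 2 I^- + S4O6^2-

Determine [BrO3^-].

n(S2O3^2-) = 0.01803 × 0.1867 = 3.366 × 10^-3 mol
n(I2) = n(S2O3^2-)/2 = 1.683 × 10^-3 mol
From the 1:3 ratio, n(BrO3^-) in the aliquot = 1/3 × 1.683 × 10^-3 = 5.610 × 10^-4 mol
[BrO3^-] = 5.610 × 10^-4 / 0.02560 = 0.02192 mol/L

0.02192 mol/L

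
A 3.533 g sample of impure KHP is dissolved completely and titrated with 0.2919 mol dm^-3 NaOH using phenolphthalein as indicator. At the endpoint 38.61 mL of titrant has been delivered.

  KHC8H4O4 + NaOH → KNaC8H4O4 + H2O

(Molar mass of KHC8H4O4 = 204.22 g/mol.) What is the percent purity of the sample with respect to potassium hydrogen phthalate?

65.15 %

n(NaOH) = 0.03861 L × 0.2919 mol/L = 0.01127 mol
n(KHC8H4O4) = 0.01127 mol (1:1 ratio)
mass of KHC8H4O4 = 0.01127 × 204.22 g/mol = 2.302 g
% KHC8H4O4 = 2.302 / 3.533 × 100 = 65.15 %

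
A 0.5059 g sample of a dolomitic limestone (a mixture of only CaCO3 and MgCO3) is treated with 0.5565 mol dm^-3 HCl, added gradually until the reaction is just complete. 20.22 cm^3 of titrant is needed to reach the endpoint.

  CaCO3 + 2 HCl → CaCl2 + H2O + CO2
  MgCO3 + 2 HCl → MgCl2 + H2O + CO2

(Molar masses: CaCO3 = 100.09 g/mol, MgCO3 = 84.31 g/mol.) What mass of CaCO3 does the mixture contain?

0.2001 g

n(HCl) = 0.02022 × 0.5565 = 0.01125 mol
Let x = n(CaCO3), y = n(MgCO3).
Titrant: 2x + 2y = 0.01125;  mass: 100.09x + 84.31y = 0.5059
Solving, x = 2.000 × 10^-3 mol, y = 3.627 × 10^-3 mol
mass of CaCO3 = 2.000 × 10^-3 × 100.09 = 0.2001 g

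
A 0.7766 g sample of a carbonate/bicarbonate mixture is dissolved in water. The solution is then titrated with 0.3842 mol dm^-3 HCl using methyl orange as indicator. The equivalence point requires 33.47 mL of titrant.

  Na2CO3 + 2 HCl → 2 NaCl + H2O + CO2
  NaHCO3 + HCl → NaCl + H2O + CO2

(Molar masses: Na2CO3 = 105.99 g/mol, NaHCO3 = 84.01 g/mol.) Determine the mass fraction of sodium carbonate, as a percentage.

66.82 %

n(HCl) = 0.03347 × 0.3842 = 0.01286 mol
Let x = n(Na2CO3), y = n(NaHCO3).
Titrant: 2x + 1y = 0.01286;  mass: 105.99x + 84.01y = 0.7766
Solving, x = 4.896 × 10^-3 mol, y = 3.067 × 10^-3 mol
mass of Na2CO3 = 4.896 × 10^-3 × 105.99 = 0.5189 g
% Na2CO3 = 0.5189 / 0.7766 × 100 = 66.82 %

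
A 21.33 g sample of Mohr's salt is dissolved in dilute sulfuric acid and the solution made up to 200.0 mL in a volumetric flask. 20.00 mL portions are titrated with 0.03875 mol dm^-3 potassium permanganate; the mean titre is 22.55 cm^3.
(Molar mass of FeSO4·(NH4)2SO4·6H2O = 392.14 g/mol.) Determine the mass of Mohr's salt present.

17.13 g

MnO4^- + 5 Fe^2+ + 8 H^+ → Mn^2+ + 5 Fe^3+ + 4 H2O
n(KMnO4) per titration = 0.02255 × 0.03875 = 8.738 × 10^-4 mol
From the 5:1 ratio, n(FeSO4·(NH4)2SO4·6H2O) in each aliquot = 5/1 × 8.738 × 10^-4 = 4.369 × 10^-3 mol
n(FeSO4·(NH4)2SO4·6H2O) in the whole flask = 4.369 × 10^-3 × 200.0/20.00 = 0.04369 mol
mass of FeSO4·(NH4)2SO4·6H2O = 0.04369 × 392.14 = 17.13 g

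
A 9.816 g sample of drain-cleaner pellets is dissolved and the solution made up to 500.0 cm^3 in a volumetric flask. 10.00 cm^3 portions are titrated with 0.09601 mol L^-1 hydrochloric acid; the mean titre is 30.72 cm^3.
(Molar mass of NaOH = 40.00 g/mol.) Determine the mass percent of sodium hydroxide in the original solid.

NaOH + HCl → NaCl + H2O
n(HCl) per titration = 0.03072 × 0.09601 = 2.949 × 10^-3 mol
n(NaOH) in each aliquot = 2.949 × 10^-3 mol (1:1 ratio)
n(NaOH) in the whole flask = 2.949 × 10^-3 × 500.0/10.00 = 0.1475 mol
mass of NaOH = 0.1475 × 40.00 = 5.899 g
% NaOH = 5.899 / 9.816 × 100 = 60.09 %

60.09 %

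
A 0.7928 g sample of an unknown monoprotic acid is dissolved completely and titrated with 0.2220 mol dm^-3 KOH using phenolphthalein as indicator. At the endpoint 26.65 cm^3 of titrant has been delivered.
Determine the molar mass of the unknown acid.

134.0 g/mol

n(KOH) = 0.02665 L × 0.2220 mol/L = 5.916 × 10^-3 mol
n(HA) = 5.916 × 10^-3 mol (1:1 ratio)
M = m / n = 0.7928 g / 5.916 × 10^-3 mol = 134.0 g/mol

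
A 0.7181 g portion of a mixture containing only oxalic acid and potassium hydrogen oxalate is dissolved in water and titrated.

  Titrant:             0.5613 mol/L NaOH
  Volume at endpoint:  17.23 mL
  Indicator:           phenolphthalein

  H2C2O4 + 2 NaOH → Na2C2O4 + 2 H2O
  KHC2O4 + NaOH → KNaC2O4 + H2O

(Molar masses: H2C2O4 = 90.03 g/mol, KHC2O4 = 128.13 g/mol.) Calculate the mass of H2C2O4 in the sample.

n(NaOH) = 0.01723 × 0.5613 = 9.671 × 10^-3 mol
Let x = n(H2C2O4), y = n(KHC2O4).
Titrant: 2x + 1y = 9.671 × 10^-3;  mass: 90.03x + 128.13y = 0.7181
Solving, x = 3.135 × 10^-3 mol, y = 3.402 × 10^-3 mol
mass of H2C2O4 = 3.135 × 10^-3 × 90.03 = 0.2822 g

0.2822 g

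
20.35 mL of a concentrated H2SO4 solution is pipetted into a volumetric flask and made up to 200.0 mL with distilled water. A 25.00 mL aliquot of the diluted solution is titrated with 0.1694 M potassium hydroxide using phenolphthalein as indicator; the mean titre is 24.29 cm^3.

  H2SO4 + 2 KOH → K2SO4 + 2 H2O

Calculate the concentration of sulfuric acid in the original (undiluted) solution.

0.8088 M

n(KOH) = 0.02429 × 0.1694 = 4.115 × 10^-3 mol
From the 1:2 ratio, n(H2SO4) in the aliquot = 1/2 × 4.115 × 10^-3 = 2.057 × 10^-3 mol
[H2SO4]_dilute = 2.057 × 10^-3 / 0.02500 = 0.08229 mol/L
Dilution factor = 200.0 / 20.35 = 9.828
[H2SO4]_stock = 0.08229 × 9.828 = 0.8088 mol/L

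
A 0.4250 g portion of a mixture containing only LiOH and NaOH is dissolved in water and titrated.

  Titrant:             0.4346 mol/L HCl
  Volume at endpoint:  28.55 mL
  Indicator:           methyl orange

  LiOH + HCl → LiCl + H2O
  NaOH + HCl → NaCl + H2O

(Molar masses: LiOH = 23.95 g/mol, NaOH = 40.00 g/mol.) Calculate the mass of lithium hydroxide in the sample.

n(HCl) = 0.02855 × 0.4346 = 0.01241 mol
Let x = n(LiOH), y = n(NaOH).
Titrant: 1x + 1y = 0.01241;  mass: 23.95x + 40.00y = 0.4250
Solving, x = 4.443 × 10^-3 mol, y = 7.965 × 10^-3 mol
mass of LiOH = 4.443 × 10^-3 × 23.95 = 0.1064 g

0.1064 g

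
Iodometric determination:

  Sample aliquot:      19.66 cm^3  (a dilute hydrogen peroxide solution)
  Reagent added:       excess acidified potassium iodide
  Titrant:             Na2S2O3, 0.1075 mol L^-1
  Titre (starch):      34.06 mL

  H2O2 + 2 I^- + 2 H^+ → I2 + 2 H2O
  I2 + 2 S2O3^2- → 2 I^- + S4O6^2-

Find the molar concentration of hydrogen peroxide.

n(S2O3^2-) = 0.03406 × 0.1075 = 3.661 × 10^-3 mol
n(I2) = n(S2O3^2-)/2 = 1.831 × 10^-3 mol
n(H2O2) in the aliquot = 1.831 × 10^-3 mol (1:1 ratio)
[H2O2] = 1.831 × 10^-3 / 0.01966 = 0.09312 mol/L

0.09312 mol/L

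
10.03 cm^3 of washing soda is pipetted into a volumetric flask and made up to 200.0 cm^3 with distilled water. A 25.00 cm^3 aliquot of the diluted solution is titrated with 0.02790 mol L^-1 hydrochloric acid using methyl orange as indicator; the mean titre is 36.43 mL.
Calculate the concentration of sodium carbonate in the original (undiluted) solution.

0.4053 mol/L

Na2CO3 + 2 HCl → 2 NaCl + H2O + CO2
n(HCl) = 0.03643 × 0.02790 = 1.016 × 10^-3 mol
From the 1:2 ratio, n(Na2CO3) in the aliquot = 1/2 × 1.016 × 10^-3 = 5.082 × 10^-4 mol
[Na2CO3]_dilute = 5.082 × 10^-4 / 0.02500 = 0.02033 mol/L
Dilution factor = 200.0 / 10.03 = 19.94
[Na2CO3]_stock = 0.02033 × 19.94 = 0.4053 mol/L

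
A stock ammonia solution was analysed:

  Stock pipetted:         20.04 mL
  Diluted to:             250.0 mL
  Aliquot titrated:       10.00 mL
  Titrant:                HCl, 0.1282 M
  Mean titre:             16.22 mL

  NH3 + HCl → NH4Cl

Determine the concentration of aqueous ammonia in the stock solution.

2.594 M

n(HCl) = 0.01622 × 0.1282 = 2.079 × 10^-3 mol
n(NH3) in the aliquot = 2.079 × 10^-3 mol (1:1 ratio)
[NH3]_dilute = 2.079 × 10^-3 / 0.01000 = 0.2079 mol/L
Dilution factor = 250.0 / 20.04 = 12.48
[NH3]_stock = 0.2079 × 12.48 = 2.594 mol/L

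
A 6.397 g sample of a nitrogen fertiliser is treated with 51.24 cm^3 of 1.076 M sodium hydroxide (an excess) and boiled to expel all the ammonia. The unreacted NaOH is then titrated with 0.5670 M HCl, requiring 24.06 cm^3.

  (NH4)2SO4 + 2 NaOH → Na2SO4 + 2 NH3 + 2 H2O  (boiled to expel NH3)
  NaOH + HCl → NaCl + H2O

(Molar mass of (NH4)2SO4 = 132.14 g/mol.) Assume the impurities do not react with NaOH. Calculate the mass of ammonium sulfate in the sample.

2.741 g

n(NaOH) added = 0.05124 × 1.076 = 0.05513 mol
n(HCl) used in back-titration = 0.02406 × 0.5670 = 0.01364 mol
n(NaOH) left over = 0.01364 mol (1:1 ratio)
n(NaOH) consumed by analyte = 0.05513 − 0.01364 = 0.04149 mol
From the 1:2 ratio, n((NH4)2SO4) = 1/2 × 0.04149 = 0.02075 mol
mass of (NH4)2SO4 = 0.02075 × 132.14 = 2.741 g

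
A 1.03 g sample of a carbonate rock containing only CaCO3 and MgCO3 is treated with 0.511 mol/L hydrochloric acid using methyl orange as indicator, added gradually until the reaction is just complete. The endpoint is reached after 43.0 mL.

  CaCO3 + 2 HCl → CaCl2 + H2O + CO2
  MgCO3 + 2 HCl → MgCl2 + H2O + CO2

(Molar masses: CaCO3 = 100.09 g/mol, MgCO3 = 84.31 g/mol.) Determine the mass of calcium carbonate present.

n(HCl) = 0.0430 × 0.511 = 0.0220 mol
Let x = n(CaCO3), y = n(MgCO3).
Titrant: 2x + 2y = 0.0220;  mass: 100.09x + 84.31y = 1.03
Solving, x = 6.57 × 10^-3 mol, y = 4.41 × 10^-3 mol
mass of CaCO3 = 6.57 × 10^-3 × 100.09 = 0.658 g

0.658 g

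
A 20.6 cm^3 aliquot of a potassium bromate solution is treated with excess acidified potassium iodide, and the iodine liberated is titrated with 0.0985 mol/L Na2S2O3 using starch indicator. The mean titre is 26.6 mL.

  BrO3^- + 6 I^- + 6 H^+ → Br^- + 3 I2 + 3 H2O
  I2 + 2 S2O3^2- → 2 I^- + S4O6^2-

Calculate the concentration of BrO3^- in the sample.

n(S2O3^2-) = 0.0266 × 0.0985 = 2.62 × 10^-3 mol
n(I2) = n(S2O3^2-)/2 = 1.31 × 10^-3 mol
From the 1:3 ratio, n(BrO3^-) in the aliquot = 1/3 × 1.31 × 10^-3 = 4.37 × 10^-4 mol
[BrO3^-] = 4.37 × 10^-4 / 0.0206 = 0.0212 mol/L

0.0212 mol/L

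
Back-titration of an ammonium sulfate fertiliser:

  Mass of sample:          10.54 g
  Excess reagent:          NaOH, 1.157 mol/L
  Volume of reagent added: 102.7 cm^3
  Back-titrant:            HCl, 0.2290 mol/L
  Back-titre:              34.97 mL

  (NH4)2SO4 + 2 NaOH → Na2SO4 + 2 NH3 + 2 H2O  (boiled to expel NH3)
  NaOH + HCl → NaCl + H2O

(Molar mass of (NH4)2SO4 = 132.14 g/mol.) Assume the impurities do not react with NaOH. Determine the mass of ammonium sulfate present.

7.322 g

n(NaOH) added = 0.1027 × 1.157 = 0.1188 mol
n(HCl) used in back-titration = 0.03497 × 0.2290 = 8.008 × 10^-3 mol
n(NaOH) left over = 8.008 × 10^-3 mol (1:1 ratio)
n(NaOH) consumed by analyte = 0.1188 − 8.008 × 10^-3 = 0.1108 mol
From the 1:2 ratio, n((NH4)2SO4) = 1/2 × 0.1108 = 0.05541 mol
mass of (NH4)2SO4 = 0.05541 × 132.14 = 7.322 g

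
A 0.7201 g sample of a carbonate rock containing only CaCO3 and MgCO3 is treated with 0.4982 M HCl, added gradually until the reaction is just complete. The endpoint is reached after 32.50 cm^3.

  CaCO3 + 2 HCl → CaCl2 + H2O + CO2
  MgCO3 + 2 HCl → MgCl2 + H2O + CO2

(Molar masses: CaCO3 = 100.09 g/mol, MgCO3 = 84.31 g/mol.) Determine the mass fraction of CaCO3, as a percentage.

n(HCl) = 0.03250 × 0.4982 = 0.01619 mol
Let x = n(CaCO3), y = n(MgCO3).
Titrant: 2x + 2y = 0.01619;  mass: 100.09x + 84.31y = 0.7201
Solving, x = 2.379 × 10^-3 mol, y = 5.716 × 10^-3 mol
mass of CaCO3 = 2.379 × 10^-3 × 100.09 = 0.2382 g
% CaCO3 = 0.2382 / 0.7201 × 100 = 33.07 %

33.07 %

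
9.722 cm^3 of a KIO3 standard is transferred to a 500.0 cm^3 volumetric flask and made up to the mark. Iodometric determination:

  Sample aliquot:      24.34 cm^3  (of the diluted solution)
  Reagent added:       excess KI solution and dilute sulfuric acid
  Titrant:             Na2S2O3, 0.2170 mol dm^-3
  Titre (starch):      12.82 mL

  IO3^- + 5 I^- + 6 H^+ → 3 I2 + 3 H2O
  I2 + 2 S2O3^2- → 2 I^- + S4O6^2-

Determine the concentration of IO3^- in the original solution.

0.9797 mol/L

n(S2O3^2-) = 0.01282 × 0.2170 = 2.782 × 10^-3 mol
n(I2) = n(S2O3^2-)/2 = 1.391 × 10^-3 mol
From the 1:3 ratio, n(IO3^-) in the aliquot = 1/3 × 1.391 × 10^-3 = 4.637 × 10^-4 mol
[IO3^-]_dilute = 4.637 × 10^-4 / 0.02434 = 0.01905 mol/L
[IO3^-]_original = 0.01905 × 500.0/9.722 = 0.9797 mol/L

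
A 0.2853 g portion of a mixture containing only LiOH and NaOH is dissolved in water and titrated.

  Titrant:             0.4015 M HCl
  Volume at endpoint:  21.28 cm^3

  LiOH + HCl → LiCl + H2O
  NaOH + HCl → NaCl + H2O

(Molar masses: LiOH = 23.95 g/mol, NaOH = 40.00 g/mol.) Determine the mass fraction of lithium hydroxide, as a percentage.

29.53 %

n(HCl) = 0.02128 × 0.4015 = 8.544 × 10^-3 mol
Let x = n(LiOH), y = n(NaOH).
Titrant: 1x + 1y = 8.544 × 10^-3;  mass: 23.95x + 40.00y = 0.2853
Solving, x = 3.518 × 10^-3 mol, y = 5.026 × 10^-3 mol
mass of LiOH = 3.518 × 10^-3 × 23.95 = 0.08425 g
% LiOH = 0.08425 / 0.2853 × 100 = 29.53 %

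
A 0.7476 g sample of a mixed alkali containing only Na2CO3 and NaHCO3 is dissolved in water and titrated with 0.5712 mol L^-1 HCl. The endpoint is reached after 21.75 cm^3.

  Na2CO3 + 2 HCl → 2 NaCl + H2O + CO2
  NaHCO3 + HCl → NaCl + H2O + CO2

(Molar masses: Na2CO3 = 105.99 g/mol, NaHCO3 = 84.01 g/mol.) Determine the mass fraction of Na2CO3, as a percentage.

n(HCl) = 0.02175 × 0.5712 = 0.01242 mol
Let x = n(Na2CO3), y = n(NaHCO3).
Titrant: 2x + 1y = 0.01242;  mass: 105.99x + 84.01y = 0.7476
Solving, x = 4.774 × 10^-3 mol, y = 2.876 × 10^-3 mol
mass of Na2CO3 = 4.774 × 10^-3 × 105.99 = 0.5060 g
% Na2CO3 = 0.5060 / 0.7476 × 100 = 67.68 %

67.68 %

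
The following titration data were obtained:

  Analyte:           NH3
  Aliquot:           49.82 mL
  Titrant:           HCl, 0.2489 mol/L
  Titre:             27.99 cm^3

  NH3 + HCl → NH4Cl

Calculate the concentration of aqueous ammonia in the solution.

n(HCl) = 0.02799 L × 0.2489 mol/L = 6.967 × 10^-3 mol
n(NH3) = 6.967 × 10^-3 mol (1:1 mole ratio)
[NH3] = 6.967 × 10^-3 mol / 0.04982 L = 0.1398 mol/L

0.1398 mol/L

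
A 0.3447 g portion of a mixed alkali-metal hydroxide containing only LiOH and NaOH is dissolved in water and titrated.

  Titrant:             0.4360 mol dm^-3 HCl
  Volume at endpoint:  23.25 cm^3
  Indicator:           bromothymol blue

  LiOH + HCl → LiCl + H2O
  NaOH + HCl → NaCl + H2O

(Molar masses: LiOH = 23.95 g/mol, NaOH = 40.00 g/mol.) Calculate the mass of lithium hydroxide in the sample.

n(HCl) = 0.02325 × 0.4360 = 0.01014 mol
Let x = n(LiOH), y = n(NaOH).
Titrant: 1x + 1y = 0.01014;  mass: 23.95x + 40.00y = 0.3447
Solving, x = 3.787 × 10^-3 mol, y = 6.350 × 10^-3 mol
mass of LiOH = 3.787 × 10^-3 × 23.95 = 0.09070 g

0.09070 g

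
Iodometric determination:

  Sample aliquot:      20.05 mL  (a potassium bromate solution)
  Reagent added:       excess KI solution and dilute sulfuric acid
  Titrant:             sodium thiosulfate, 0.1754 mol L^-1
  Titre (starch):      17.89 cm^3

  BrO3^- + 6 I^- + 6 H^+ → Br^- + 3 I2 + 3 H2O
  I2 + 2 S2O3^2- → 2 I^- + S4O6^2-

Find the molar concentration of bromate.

0.02608 mol/L

n(S2O3^2-) = 0.01789 × 0.1754 = 3.138 × 10^-3 mol
n(I2) = n(S2O3^2-)/2 = 1.569 × 10^-3 mol
From the 1:3 ratio, n(BrO3^-) in the aliquot = 1/3 × 1.569 × 10^-3 = 5.230 × 10^-4 mol
[BrO3^-] = 5.230 × 10^-4 / 0.02005 = 0.02608 mol/L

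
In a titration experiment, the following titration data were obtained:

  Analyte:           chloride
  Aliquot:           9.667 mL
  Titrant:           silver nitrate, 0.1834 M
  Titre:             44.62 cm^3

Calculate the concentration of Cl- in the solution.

0.8465 M

Ag^+ + Cl^- → AgCl(s)
n(AgNO3) = 0.04462 L × 0.1834 mol/L = 8.183 × 10^-3 mol
n(Cl-) = 8.183 × 10^-3 mol (1:1 mole ratio)
[Cl-] = 8.183 × 10^-3 mol / 0.009667 L = 0.8465 mol/L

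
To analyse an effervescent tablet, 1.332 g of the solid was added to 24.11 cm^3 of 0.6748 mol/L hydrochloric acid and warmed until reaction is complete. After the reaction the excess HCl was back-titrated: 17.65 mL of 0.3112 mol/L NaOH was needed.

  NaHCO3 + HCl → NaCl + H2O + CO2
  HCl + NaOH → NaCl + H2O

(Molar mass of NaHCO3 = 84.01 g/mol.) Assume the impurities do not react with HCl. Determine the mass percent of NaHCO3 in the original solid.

67.97 %

n(HCl) added = 0.02411 × 0.6748 = 0.01627 mol
n(NaOH) used in back-titration = 0.01765 × 0.3112 = 5.493 × 10^-3 mol
n(HCl) left over = 5.493 × 10^-3 mol (1:1 ratio)
n(HCl) consumed by analyte = 0.01627 − 5.493 × 10^-3 = 0.01078 mol
n(NaHCO3) = 0.01078 mol (1:1 ratio)
mass of NaHCO3 = 0.01078 × 84.01 = 0.9054 g
% NaHCO3 = 0.9054 / 1.332 × 100 = 67.97 %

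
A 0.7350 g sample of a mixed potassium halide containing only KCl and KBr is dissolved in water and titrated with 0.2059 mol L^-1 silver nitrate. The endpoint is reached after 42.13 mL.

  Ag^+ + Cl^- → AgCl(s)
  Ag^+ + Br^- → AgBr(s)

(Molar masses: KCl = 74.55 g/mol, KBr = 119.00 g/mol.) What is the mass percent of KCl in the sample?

67.83 %

n(AgNO3) = 0.04213 × 0.2059 = 8.675 × 10^-3 mol
Let x = n(KCl), y = n(KBr).
Titrant: 1x + 1y = 8.675 × 10^-3;  mass: 74.55x + 119.00y = 0.7350
Solving, x = 6.688 × 10^-3 mol, y = 1.987 × 10^-3 mol
mass of KCl = 6.688 × 10^-3 × 74.55 = 0.4986 g
% KCl = 0.4986 / 0.7350 × 100 = 67.83 %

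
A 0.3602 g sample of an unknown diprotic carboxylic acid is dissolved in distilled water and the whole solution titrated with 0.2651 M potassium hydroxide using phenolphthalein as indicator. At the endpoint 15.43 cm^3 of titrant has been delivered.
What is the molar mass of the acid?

n(KOH) = 0.01543 L × 0.2651 mol/L = 4.090 × 10^-3 mol
From the 1:2 ratio, n(H2A) = 1/2 × 4.090 × 10^-3 = 2.045 × 10^-3 mol
M = m / n = 0.3602 g / 2.045 × 10^-3 mol = 176.1 g/mol

176.1 g/mol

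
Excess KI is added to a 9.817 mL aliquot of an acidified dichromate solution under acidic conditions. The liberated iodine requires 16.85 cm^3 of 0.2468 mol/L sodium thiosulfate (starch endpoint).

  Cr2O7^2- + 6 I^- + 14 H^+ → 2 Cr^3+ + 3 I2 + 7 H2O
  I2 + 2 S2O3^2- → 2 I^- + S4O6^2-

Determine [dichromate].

0.07060 mol/L

n(S2O3^2-) = 0.01685 × 0.2468 = 4.159 × 10^-3 mol
n(I2) = n(S2O3^2-)/2 = 2.079 × 10^-3 mol
From the 1:3 ratio, n(Cr2O7^2-) in the aliquot = 1/3 × 2.079 × 10^-3 = 6.931 × 10^-4 mol
[Cr2O7^2-] = 6.931 × 10^-4 / 0.009817 = 0.07060 mol/L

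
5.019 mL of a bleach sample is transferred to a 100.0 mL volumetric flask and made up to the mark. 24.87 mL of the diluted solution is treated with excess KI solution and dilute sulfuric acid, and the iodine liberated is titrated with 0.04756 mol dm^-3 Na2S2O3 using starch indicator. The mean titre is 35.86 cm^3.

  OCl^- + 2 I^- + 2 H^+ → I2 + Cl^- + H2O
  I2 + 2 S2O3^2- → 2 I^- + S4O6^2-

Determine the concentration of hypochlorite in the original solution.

n(S2O3^2-) = 0.03586 × 0.04756 = 1.706 × 10^-3 mol
n(I2) = n(S2O3^2-)/2 = 8.528 × 10^-4 mol
n(OCl^-) in the aliquot = 8.528 × 10^-4 mol (1:1 ratio)
[OCl^-]_dilute = 8.528 × 10^-4 / 0.02487 = 0.03429 mol/L
[OCl^-]_original = 0.03429 × 100.0/5.019 = 0.6832 mol/L

0.6832 mol/L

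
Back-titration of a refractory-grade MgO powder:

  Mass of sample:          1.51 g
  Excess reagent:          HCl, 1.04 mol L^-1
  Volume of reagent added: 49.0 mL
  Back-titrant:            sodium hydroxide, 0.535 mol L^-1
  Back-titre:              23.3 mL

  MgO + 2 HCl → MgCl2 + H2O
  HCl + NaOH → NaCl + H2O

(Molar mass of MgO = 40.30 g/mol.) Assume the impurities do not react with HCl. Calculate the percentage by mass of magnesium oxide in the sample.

51.4 %

n(HCl) added = 0.0490 × 1.04 = 0.0510 mol
n(NaOH) used in back-titration = 0.0233 × 0.535 = 0.0125 mol
n(HCl) left over = 0.0125 mol (1:1 ratio)
n(HCl) consumed by analyte = 0.0510 − 0.0125 = 0.0385 mol
From the 1:2 ratio, n(MgO) = 1/2 × 0.0385 = 0.0192 mol
mass of MgO = 0.0192 × 40.30 = 0.776 g
% MgO = 0.776 / 1.51 × 100 = 51.4 %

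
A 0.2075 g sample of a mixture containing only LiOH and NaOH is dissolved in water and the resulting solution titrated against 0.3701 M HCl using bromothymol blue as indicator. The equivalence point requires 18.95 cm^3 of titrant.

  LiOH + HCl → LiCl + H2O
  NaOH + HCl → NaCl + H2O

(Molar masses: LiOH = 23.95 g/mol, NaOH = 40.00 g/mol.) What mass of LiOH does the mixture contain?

0.1090 g

n(HCl) = 0.01895 × 0.3701 = 7.013 × 10^-3 mol
Let x = n(LiOH), y = n(NaOH).
Titrant: 1x + 1y = 7.013 × 10^-3;  mass: 23.95x + 40.00y = 0.2075
Solving, x = 4.551 × 10^-3 mol, y = 2.463 × 10^-3 mol
mass of LiOH = 4.551 × 10^-3 × 23.95 = 0.1090 g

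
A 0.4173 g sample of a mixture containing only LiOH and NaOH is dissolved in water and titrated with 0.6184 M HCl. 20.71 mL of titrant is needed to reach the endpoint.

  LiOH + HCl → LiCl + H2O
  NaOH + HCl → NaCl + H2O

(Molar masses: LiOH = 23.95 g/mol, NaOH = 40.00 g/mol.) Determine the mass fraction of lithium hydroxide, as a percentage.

n(HCl) = 0.02071 × 0.6184 = 0.01281 mol
Let x = n(LiOH), y = n(NaOH).
Titrant: 1x + 1y = 0.01281;  mass: 23.95x + 40.00y = 0.4173
Solving, x = 5.918 × 10^-3 mol, y = 6.889 × 10^-3 mol
mass of LiOH = 5.918 × 10^-3 × 23.95 = 0.1417 g
% LiOH = 0.1417 / 0.4173 × 100 = 33.96 %

33.96 %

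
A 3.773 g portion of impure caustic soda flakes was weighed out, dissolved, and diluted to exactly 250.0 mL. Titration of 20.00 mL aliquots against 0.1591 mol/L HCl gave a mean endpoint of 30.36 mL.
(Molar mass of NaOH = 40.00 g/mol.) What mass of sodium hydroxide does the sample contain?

NaOH + HCl → NaCl + H2O
n(HCl) per titration = 0.03036 × 0.1591 = 4.830 × 10^-3 mol
n(NaOH) in each aliquot = 4.830 × 10^-3 mol (1:1 ratio)
n(NaOH) in the whole flask = 4.830 × 10^-3 × 250.0/20.00 = 0.06038 mol
mass of NaOH = 0.06038 × 40.00 = 2.415 g

2.415 g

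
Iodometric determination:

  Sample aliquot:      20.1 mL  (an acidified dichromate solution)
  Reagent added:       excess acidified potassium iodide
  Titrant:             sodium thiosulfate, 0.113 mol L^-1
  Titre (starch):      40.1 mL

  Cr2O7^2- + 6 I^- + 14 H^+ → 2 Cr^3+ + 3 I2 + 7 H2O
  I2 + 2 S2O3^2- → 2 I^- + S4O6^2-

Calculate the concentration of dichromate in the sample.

n(S2O3^2-) = 0.0401 × 0.113 = 4.53 × 10^-3 mol
n(I2) = n(S2O3^2-)/2 = 2.27 × 10^-3 mol
From the 1:3 ratio, n(Cr2O7^2-) in the aliquot = 1/3 × 2.27 × 10^-3 = 7.55 × 10^-4 mol
[Cr2O7^2-] = 7.55 × 10^-4 / 0.0201 = 0.0376 mol/L

0.0376 mol/L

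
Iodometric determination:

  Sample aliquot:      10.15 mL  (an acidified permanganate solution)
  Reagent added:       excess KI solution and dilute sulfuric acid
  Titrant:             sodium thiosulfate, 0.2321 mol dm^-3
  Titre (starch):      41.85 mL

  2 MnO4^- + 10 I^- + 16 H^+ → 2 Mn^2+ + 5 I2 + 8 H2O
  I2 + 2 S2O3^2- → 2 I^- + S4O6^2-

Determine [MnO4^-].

0.1914 mol/L

n(S2O3^2-) = 0.04185 × 0.2321 = 9.713 × 10^-3 mol
n(I2) = n(S2O3^2-)/2 = 4.857 × 10^-3 mol
From the 2:5 ratio, n(MnO4^-) in the aliquot = 2/5 × 4.857 × 10^-3 = 1.943 × 10^-3 mol
[MnO4^-] = 1.943 × 10^-3 / 0.01015 = 0.1914 mol/L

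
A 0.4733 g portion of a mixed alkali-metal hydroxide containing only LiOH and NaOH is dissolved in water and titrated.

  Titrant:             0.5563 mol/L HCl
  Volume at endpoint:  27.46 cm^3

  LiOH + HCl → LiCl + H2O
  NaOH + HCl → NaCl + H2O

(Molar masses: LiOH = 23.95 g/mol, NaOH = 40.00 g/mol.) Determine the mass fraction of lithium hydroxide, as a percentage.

43.43 %

n(HCl) = 0.02746 × 0.5563 = 0.01528 mol
Let x = n(LiOH), y = n(NaOH).
Titrant: 1x + 1y = 0.01528;  mass: 23.95x + 40.00y = 0.4733
Solving, x = 8.582 × 10^-3 mol, y = 6.694 × 10^-3 mol
mass of LiOH = 8.582 × 10^-3 × 23.95 = 0.2055 g
% LiOH = 0.2055 / 0.4733 × 100 = 43.43 %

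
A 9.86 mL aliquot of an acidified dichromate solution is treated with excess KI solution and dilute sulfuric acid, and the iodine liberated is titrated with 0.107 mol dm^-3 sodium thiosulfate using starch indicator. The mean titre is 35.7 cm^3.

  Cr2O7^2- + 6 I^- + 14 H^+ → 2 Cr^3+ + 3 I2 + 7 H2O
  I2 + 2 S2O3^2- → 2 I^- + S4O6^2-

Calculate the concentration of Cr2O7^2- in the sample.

0.0646 mol/L

n(S2O3^2-) = 0.0357 × 0.107 = 3.82 × 10^-3 mol
n(I2) = n(S2O3^2-)/2 = 1.91 × 10^-3 mol
From the 1:3 ratio, n(Cr2O7^2-) in the aliquot = 1/3 × 1.91 × 10^-3 = 6.37 × 10^-4 mol
[Cr2O7^2-] = 6.37 × 10^-4 / 0.00986 = 0.0646 mol/L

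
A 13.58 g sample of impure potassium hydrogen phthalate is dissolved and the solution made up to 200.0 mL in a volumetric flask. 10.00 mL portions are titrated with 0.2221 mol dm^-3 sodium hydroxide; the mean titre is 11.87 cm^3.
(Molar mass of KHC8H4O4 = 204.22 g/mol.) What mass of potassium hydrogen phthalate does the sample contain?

KHC8H4O4 + NaOH → KNaC8H4O4 + H2O
n(NaOH) per titration = 0.01187 × 0.2221 = 2.636 × 10^-3 mol
n(KHC8H4O4) in each aliquot = 2.636 × 10^-3 mol (1:1 ratio)
n(KHC8H4O4) in the whole flask = 2.636 × 10^-3 × 200.0/10.00 = 0.05273 mol
mass of KHC8H4O4 = 0.05273 × 204.22 = 10.77 g

10.77 g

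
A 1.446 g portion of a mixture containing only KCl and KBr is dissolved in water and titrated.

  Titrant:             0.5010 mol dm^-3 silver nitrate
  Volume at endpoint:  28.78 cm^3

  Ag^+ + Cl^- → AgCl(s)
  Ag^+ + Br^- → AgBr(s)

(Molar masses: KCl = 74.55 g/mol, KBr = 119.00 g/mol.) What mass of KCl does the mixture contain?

n(AgNO3) = 0.02878 × 0.5010 = 0.01442 mol
Let x = n(KCl), y = n(KBr).
Titrant: 1x + 1y = 0.01442;  mass: 74.55x + 119.00y = 1.446
Solving, x = 6.071 × 10^-3 mol, y = 8.348 × 10^-3 mol
mass of KCl = 6.071 × 10^-3 × 74.55 = 0.4526 g

0.4526 g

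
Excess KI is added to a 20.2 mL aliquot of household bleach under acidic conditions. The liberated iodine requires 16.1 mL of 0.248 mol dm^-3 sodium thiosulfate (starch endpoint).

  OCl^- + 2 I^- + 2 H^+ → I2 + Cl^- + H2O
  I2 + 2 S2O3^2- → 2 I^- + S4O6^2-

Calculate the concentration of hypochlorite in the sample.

n(S2O3^2-) = 0.0161 × 0.248 = 3.99 × 10^-3 mol
n(I2) = n(S2O3^2-)/2 = 2.00 × 10^-3 mol
n(OCl^-) in the aliquot = 2.00 × 10^-3 mol (1:1 ratio)
[OCl^-] = 2.00 × 10^-3 / 0.0202 = 0.0988 mol/L

0.0988 mol/L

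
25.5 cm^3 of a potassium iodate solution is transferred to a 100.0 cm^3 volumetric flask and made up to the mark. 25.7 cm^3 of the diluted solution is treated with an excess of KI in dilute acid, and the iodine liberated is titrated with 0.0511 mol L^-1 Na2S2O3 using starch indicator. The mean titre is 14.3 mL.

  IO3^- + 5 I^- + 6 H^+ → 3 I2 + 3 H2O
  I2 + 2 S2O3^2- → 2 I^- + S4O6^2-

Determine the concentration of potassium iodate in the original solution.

0.0186 mol/L

n(S2O3^2-) = 0.0143 × 0.0511 = 7.31 × 10^-4 mol
n(I2) = n(S2O3^2-)/2 = 3.65 × 10^-4 mol
From the 1:3 ratio, n(IO3^-) in the aliquot = 1/3 × 3.65 × 10^-4 = 1.22 × 10^-4 mol
[IO3^-]_dilute = 1.22 × 10^-4 / 0.0257 = 0.00474 mol/L
[IO3^-]_original = 0.00474 × 100.0/25.5 = 0.0186 mol/L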